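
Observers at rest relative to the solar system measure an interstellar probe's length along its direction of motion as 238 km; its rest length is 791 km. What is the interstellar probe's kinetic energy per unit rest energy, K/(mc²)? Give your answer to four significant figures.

2.324

From L = L₀/γ: γ = 791/238 = 3.32353.
K/(mc²) = γ − 1 = 3.32353 − 1 = 2.324.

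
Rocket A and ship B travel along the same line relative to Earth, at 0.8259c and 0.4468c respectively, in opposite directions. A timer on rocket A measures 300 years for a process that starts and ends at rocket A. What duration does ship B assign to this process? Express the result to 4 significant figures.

814.2 years

Transform rocket A's velocity into ship B's frame: (0.8259 + 0.4468)/(1 + 0.8259·0.4468) = 1.2727/1.36901212, so the relative speed is 0.92965c.
At |u| = 0.92965c, γ = (1 − 0.864249)^(−1/2) = 2.7141.
The clock on rocket A records proper time, so ship B measures Δt = γΔτ = 2.7141 × 300 = 814.2 years.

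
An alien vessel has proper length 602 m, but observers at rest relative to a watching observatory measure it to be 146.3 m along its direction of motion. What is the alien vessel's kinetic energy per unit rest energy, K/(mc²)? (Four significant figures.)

3.115

From L = L₀/γ: γ = 602/146.3 = 4.11483.
K/(mc²) = γ − 1 = 4.11483 − 1 = 3.115.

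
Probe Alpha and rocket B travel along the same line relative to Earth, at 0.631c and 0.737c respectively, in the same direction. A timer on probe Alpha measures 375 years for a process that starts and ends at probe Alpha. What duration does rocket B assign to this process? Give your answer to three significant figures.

Transform probe Alpha's velocity into rocket B's frame: (0.631 − 0.737)/(1 − 0.631·0.737) = −0.106/0.534953, so the relative speed is 0.19815c.
γ for this relative speed: γ = 1/√(1 − 0.0392634) = 1.0202.
Probe Alpha's interval is proper; time dilation gives Δt_B = γΔτ = 1.0202 × 375 years = 383 years.

383 years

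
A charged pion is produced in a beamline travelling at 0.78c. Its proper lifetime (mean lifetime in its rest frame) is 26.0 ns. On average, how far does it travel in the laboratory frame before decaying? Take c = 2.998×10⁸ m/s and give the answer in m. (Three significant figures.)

9.72 m

With β = 0.78, γ = 1/√(1 − 0.78²) = 1/√0.3916 = 1.598.
Lab-frame lifetime: Δt = γτ = 1.598 × 26.0 ns = 41.548 ns.
Distance: d = vΔt = 0.78 × 2.998×10⁸ m/s × 4.1548×10^-8 s = 9.72 m.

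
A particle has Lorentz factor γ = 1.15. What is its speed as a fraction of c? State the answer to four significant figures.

β = √(1 − 1/γ²) = √(1 − 1/1.3225) = √0.243856 = 0.4938.

0.4938c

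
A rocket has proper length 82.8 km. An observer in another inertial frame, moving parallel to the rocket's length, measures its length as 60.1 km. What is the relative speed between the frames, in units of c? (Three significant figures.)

Length contraction gives γ = L₀/L = 82.8/60.1 = 1.3777.
β = √(1 − 1/γ²) = √0.473146 = 0.688.

0.688c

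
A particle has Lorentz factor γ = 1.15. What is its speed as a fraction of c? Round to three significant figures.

β = √(1 − 1/γ²) = √(1 − 1/1.3225) = √0.243856 = 0.494.

0.494c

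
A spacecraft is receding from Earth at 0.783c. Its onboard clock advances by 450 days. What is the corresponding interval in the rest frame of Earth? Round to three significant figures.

Lorentz factor: γ = (1 − 0.613089)^(−1/2) = 1.6077.
The onboard clock measures proper time, so the interval in the rest frame of Earth is dilated: Δt = γ·Δτ = 1.6077 × 450 days = 723 days.

723 days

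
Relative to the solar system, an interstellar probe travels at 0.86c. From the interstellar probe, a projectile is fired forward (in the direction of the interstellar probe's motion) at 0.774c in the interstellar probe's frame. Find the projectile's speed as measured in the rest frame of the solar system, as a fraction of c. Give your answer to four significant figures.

0.9810c

Relativistic velocity addition: u = (u' + v)/(1 + u'v/c²), with u' = 0.774c and v = 0.86c.
Numerator: 0.774 + 0.86 = 1.634. Denominator: 1 + (0.774)(0.86) = 1.66564.
u = 1.634/1.66564 = 0.981, so the speed is 0.9810c.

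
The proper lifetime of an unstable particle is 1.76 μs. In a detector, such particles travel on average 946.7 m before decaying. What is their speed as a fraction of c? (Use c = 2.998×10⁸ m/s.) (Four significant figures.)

0.8735c

d = βγcτ ⇒ βγ = d/(cτ) = 946.7 m / (527.648 m) = 1.7942.
β = (βγ)/√(1+(βγ)²) = 1.7942/√4.21915 = 0.8735.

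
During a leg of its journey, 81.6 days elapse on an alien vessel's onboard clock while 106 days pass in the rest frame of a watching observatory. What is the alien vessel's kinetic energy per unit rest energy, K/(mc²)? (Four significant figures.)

0.2990

The time-dilation ratio gives γ = 106/81.6 = 1.29902.
K/(mc²) = γ − 1 = 1.29902 − 1 = 0.2990.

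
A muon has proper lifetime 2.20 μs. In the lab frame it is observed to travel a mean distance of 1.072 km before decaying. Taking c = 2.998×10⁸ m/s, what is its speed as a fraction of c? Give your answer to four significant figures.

0.8517c

Lab distance = (lab lifetime)·v = γτ·βc, so βγ = d/(cτ) = 1072/(2.998×10⁸ × 2.200×10^-6) = 1.6253.
With βγ = 1.6253: γ² = 1 + (βγ)² = 3.6416, and β = (βγ)/γ = 1.6253/1.9083 = 0.8517.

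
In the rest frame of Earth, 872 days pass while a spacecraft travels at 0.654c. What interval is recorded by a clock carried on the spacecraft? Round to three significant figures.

With β = 0.654, γ = 1/√(1 − 0.654²) = 1/√0.572284 = 1.3219.
The moving clock records proper time: Δτ = Δt/γ = 872/1.3219 = 660 days.

660 days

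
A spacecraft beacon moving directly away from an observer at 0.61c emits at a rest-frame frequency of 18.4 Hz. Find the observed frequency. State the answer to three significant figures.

9.06 Hz

Relativistic Doppler (source moving away): f_obs = f_src · √((1−β)/(1+β)).
With β = 0.61: factor = √(0.39/1.61) = 0.49217.
f_obs = 18.4 × 0.49217 = 9.06 Hz.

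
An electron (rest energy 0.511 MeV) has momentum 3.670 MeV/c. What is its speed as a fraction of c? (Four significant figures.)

0.9904c

pc/(mc²) = 3.670/0.511 = 7.182 = βγ = β/√(1−β²).
So β² = x²/(1 + x²) with x = 7.182: x² = 51.5811, β² = 51.5811/52.5811 = 0.980982, β = 0.9904.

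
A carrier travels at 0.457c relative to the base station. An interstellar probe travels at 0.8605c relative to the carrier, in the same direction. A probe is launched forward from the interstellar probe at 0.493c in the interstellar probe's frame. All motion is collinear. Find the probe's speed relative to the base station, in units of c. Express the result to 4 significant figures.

0.9812c

First combine the probe and interstellar probe (S''→S'): u₁ = (0.493 + 0.8605)/(1 + 0.493×0.8605) = 1.3535/1.4242265 = 0.95034.
Then combine with the carrier (S'→S): u = (0.95034 + 0.457)/(1 + 0.95034×0.457) = 1.40734/1.43430538 = 0.9812.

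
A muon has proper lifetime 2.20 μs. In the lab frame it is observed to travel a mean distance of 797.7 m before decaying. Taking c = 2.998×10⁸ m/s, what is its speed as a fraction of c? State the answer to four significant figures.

0.7707c

d = βγcτ ⇒ βγ = d/(cτ) = 797.7 m / (659.56 m) = 1.2094.
β = (βγ)/√(1+(βγ)²) = 1.2094/√2.46265 = 0.7707.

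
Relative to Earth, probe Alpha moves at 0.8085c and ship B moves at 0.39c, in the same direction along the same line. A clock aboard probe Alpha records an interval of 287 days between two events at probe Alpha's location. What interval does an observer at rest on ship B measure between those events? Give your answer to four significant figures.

362.6 days

Speed of probe Alpha in ship B's frame: u = (v_A − v_B)/(1 − v_A v_B/c²) = (0.8085 − 0.39)/(1 − 0.8085×0.39) = 0.4185/0.684685 = 0.61123; |u| = 0.61123c.
γ for this relative speed: γ = 1/√(1 − 0.373602) = 1.2635.
Probe Alpha's interval is proper; time dilation gives Δt_B = γΔτ = 1.2635 × 287 days = 362.6 days.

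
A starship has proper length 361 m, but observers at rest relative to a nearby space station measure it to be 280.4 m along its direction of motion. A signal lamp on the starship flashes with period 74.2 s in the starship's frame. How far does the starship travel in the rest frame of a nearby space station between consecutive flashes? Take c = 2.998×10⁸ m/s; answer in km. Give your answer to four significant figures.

1.804×10^7 km

Length contraction gives γ = L₀/L = 361/280.4 = 1.28745.
β = √(1 − 1/γ²) = 0.62983. Lab-frame period = γτ = 1.28745×74.2 s = 95.529 s. Distance = βc × γτ = 0.62983 × 2.998×10⁸ m/s × 95.529 s = 1.8038×10^10 m = 1.804×10^7 km.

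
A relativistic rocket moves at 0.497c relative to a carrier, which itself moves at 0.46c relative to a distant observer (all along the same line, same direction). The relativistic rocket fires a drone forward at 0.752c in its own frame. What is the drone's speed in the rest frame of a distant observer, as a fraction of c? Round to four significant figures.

0.9654c

Apply u = (u'+v)/(1+u'v) twice. Drone in the carrier frame: (0.752+0.497)/(1+0.752·0.497) = 1.249/1.373744 = 0.90919c.
That velocity, transformed to the rest frame of a distant observer: (0.90919+0.46)/(1+0.90919·0.46) = 1.36919/1.4182274 = 0.96542c.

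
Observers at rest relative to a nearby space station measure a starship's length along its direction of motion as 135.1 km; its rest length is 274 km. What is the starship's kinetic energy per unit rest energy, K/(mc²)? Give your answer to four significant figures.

1.028

Length contraction gives γ = L₀/L = 274/135.1 = 2.02813.
Since K = (γ−1)mc², K/(mc²) = 2.02813 − 1 = 1.028.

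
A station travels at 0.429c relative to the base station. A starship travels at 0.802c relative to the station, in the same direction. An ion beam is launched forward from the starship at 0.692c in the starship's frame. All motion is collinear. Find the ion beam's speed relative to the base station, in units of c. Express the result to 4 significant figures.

0.9841c

Compose velocities in two stages. Stage 1 (into S'): u₁ = (0.692+0.802)/(1+0.692×0.802) = 0.96078.
Stage 2 (into S): u = (0.96078+0.429)/(1+0.96078×0.429) = 0.98414, so the speed is 0.9841c.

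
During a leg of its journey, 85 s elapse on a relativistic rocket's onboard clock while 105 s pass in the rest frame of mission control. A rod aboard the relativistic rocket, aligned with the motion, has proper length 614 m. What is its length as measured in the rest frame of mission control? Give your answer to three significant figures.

The time-dilation ratio gives γ = 105/85 = 1.23529.
L = L₀/γ = 614/1.23529 = 497 m.

497 m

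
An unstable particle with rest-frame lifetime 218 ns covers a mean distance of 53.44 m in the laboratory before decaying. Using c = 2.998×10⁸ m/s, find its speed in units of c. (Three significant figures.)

0.633c

Lab distance = (lab lifetime)·v = γτ·βc, so βγ = d/(cτ) = 53.44/(2.998×10⁸ × 2.180×10^-7) = 0.81767.
With βγ = 0.81767: γ² = 1 + (βγ)² = 1.668584, and β = (βγ)/γ = 0.81767/1.29174 = 0.633.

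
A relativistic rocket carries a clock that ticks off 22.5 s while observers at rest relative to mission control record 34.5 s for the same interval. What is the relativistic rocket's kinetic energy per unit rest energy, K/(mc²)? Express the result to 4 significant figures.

γ = Δt/Δτ = 34.5/22.5 = 1.53333.
Since K = (γ−1)mc², K/(mc²) = 1.53333 − 1 = 0.5333.

0.5333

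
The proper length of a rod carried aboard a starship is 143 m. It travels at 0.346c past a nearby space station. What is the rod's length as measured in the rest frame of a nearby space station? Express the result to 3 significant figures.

134 m

β² = 0.119716, so γ = 1/√0.880284 = 1.0658.
Along the direction of motion the measured length is L₀/γ = 143/1.0658 = 134 m.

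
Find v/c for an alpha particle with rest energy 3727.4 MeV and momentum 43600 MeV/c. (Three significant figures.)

pc/(mc²) = 43600/3727.4 = 11.697 = βγ = β/√(1−β²).
So β² = x²/(1 + x²) with x = 11.697: x² = 136.82, β² = 136.82/137.82 = 0.992744, β = 0.996.

0.996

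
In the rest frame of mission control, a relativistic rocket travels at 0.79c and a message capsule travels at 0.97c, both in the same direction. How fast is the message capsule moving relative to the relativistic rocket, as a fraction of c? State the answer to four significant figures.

0.7702c

Transform to the relativistic rocket's frame: u' = (u − v)/(1 − uv/c²).
u' = (0.97 − 0.79)/(1 − 0.97×0.79) = 0.18/0.2337 = 0.77022.
Speed in the relativistic rocket's frame: 0.7702c (in the same direction).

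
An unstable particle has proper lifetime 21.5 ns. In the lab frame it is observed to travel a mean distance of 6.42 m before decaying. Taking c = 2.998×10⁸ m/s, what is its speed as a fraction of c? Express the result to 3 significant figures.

0.706c

d = βγcτ ⇒ βγ = d/(cτ) = 6.420 m / (6.4457 m) = 0.99601.
β = (βγ)/√(1+(βγ)²) = 0.99601/√1.992036 = 0.706.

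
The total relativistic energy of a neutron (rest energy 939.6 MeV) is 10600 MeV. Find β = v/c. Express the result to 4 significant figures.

0.9961

Total energy E = γmc² gives γ = 10600/939.6 = 11.281.
Hence β = √(1 − 1/γ²) = √(1 − 0.00785787) = √0.99214213 = 0.9961.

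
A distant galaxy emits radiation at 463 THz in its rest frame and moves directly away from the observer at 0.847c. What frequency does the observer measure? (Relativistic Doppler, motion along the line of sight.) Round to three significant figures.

133 THz

Relativistic Doppler (source moving away): f_obs = f_src · √((1−β)/(1+β)).
With β = 0.847: factor = √(0.153/1.847) = 0.28781.
f_obs = 463 × 0.28781 = 133 THz.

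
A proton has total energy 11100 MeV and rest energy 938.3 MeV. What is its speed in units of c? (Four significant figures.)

γ = E/(mc²) = 11100/938.3 = 11.83.
β = √(1 − 1/γ²) = √(1 − 0.00714547) = √0.99285453 = 0.9964.

0.9964c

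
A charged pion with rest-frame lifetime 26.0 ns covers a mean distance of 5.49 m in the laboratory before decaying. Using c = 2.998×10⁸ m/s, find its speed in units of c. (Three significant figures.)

d = βγcτ ⇒ βγ = d/(cτ) = 5.490 m / (7.7948 m) = 0.70432.
β = (βγ)/√(1+(βγ)²) = 0.70432/√1.496067 = 0.576.

0.576c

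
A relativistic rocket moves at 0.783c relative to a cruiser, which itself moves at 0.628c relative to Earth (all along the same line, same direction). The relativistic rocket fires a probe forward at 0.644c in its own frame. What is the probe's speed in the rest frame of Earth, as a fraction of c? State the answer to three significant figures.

Apply u = (u'+v)/(1+u'v) twice. Probe in the cruiser frame: (0.644+0.783)/(1+0.644·0.783) = 1.427/1.504252 = 0.94864c.
That velocity, transformed to the rest frame of Earth: (0.94864+0.628)/(1+0.94864·0.628) = 1.57664/1.59574592 = 0.98803c.

0.988c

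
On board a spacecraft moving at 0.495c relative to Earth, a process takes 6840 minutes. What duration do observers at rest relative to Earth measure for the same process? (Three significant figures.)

7870 minutes

β² = 0.245025, so γ = 1/√0.754975 = 1.1509.
The onboard clock measures proper time, so the interval in the rest frame of Earth is dilated: Δt = γ·Δτ = 1.1509 × 6840 minutes = 7870 minutes.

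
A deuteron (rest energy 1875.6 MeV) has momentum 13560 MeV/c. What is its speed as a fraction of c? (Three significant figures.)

pc/(mc²) = 13560/1875.6 = 7.2297 = βγ = β/√(1−β²).
So β² = x²/(1 + x²) with x = 7.2297: x² = 52.2686, β² = 52.2686/53.2686 = 0.981227, β = 0.991.

0.991c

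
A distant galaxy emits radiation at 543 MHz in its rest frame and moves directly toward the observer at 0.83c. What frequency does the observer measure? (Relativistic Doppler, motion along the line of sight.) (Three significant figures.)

Relativistic Doppler (source moving toward): f_obs = f_src · √((1+β)/(1−β)).
With β = 0.83: factor = √(1.83/0.17) = 3.281.
f_obs = 543 × 3.281 = 1780 MHz.

1780 MHz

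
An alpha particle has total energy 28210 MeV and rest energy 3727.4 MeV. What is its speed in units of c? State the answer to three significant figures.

0.991c

γ = E/(mc²) = 28210/3727.4 = 7.5683.
β = √(1 − 1/γ²) = √(1 − 0.0174584) = √0.9825416 = 0.991.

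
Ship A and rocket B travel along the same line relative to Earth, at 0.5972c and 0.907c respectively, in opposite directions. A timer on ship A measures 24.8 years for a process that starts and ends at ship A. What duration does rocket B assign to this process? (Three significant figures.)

Transform ship A's velocity into rocket B's frame: (0.5972 + 0.907)/(1 + 0.5972·0.907) = 1.5042/1.5416604, so the relative speed is 0.9757c.
γ for this relative speed: γ = 1/√(1 − 0.95199) = 4.5639.
The clock on ship A records proper time, so rocket B measures Δt = γΔτ = 4.5639 × 24.8 = 113 years.

113 years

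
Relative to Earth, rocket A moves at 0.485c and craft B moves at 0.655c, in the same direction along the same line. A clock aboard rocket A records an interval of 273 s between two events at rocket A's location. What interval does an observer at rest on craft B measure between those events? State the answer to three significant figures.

The velocity of rocket A relative to craft B is (0.485 − 0.655)c / (1 − 0.485×0.655) = −0.24915c; relative speed 0.24915c.
γ for this relative speed: γ = 1/√(1 − 0.0620757) = 1.0326.
The clock on rocket A records proper time, so craft B measures Δt = γΔτ = 1.0326 × 273 = 282 s.

282 s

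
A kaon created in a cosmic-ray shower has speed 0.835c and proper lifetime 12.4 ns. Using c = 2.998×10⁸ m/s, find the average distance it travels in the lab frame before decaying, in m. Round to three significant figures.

With β = 0.835, γ = 1/√(1 − 0.835²) = 1/√0.302775 = 1.8174.
Lab-frame lifetime: Δt = γτ = 1.8174 × 12.4 ns = 22.536 ns.
Distance: d = vΔt = 0.835 × 2.998×10⁸ m/s × 2.2536×10^-8 s = 5.64 m.

5.64 m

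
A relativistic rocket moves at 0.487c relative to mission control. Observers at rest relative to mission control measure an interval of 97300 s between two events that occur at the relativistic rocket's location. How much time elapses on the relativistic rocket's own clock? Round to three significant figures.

85000 s

γ = 1/√(1 − β²) = 1/√(1 − 0.237169) = 1/√0.762831 = 1/0.873402 = 1.1449.
The relativistic rocket's clock runs slow as seen from mission control, so Δτ = Δt/γ = 97300/1.1449 = 85000 s.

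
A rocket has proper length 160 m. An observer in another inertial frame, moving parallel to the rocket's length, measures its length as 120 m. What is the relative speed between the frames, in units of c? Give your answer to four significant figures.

Length contraction gives γ = L₀/L = 160/120 = 1.3333.
β = √(1 − 1/γ²) = √0.437472 = 0.6614.

0.6614c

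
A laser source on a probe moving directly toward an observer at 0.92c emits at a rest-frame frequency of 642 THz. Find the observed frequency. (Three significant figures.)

Relativistic Doppler (source moving toward): f_obs = f_src · √((1+β)/(1−β)).
With β = 0.92: factor = √(1.92/0.08) = 4.899.
f_obs = 642 × 4.899 = 3150 THz.

3150 THz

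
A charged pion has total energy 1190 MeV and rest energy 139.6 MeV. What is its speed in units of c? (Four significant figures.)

γ = E/(mc²) = 1190/139.6 = 8.5244.
β = √(1 − 1/γ²) = √(1 − 0.0137617) = √0.9862383 = 0.9931.

0.9931c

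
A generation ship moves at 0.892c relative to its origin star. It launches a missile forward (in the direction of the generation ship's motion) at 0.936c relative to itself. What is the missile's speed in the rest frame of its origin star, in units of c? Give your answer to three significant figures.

0.996c

In units of c, u = (u' + v)/(1 + u'v) with u' = 0.936 and v = 0.892.
Numerator: 0.936 + 0.892 = 1.828. Denominator: 1 + (0.936)(0.892) = 1.834912.
u = 1.828/1.834912 = 0.99623, so the speed is 0.996c.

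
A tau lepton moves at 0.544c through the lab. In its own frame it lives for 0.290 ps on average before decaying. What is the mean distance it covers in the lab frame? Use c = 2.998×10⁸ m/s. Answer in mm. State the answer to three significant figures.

0.0564 mm

β² = 0.295936, so γ = 1/√0.704064 = 1.1918.
Lab-frame lifetime: Δt = γτ = 1.1918 × 0.290 ps = 0.34562 ps.
Distance: d = vΔt = 0.544 × 2.998×10⁸ m/s × 3.4562×10^-13 s = 5.64×10^-5 m = 0.0564 mm.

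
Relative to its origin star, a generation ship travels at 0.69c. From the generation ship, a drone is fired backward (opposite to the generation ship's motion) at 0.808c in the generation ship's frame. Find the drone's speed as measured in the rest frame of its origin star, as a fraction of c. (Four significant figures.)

In units of c, u = (u' + v)/(1 + u'v) with u' = −0.808 and v = 0.69.
Numerator: −0.808 + 0.69 = −0.118. Denominator: 1 + (−0.808)(0.69) = 0.44248.
u = −0.118/0.44248 = −0.26668, so the speed is 0.2667c.

0.2667c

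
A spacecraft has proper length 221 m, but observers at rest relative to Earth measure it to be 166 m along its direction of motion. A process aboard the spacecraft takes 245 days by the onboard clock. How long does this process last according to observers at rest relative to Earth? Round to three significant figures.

γ = L₀/L = 221/166 = 1.33133.
The same γ dilates the second interval: 1.33133 × 245 days = 326 days.

326 days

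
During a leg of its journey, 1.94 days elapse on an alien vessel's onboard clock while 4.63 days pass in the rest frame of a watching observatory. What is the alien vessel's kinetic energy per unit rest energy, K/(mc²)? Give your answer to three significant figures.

1.39

The time-dilation ratio gives γ = 4.63/1.94 = 2.3866.
K/(mc²) = γ − 1 = 2.3866 − 1 = 1.39.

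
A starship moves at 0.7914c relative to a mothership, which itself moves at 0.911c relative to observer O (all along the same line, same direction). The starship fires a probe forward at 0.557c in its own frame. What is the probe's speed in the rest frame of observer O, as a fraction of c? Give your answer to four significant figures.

0.9969c

Apply u = (u'+v)/(1+u'v) twice. Probe in the mothership frame: (0.557+0.7914)/(1+0.557·0.7914) = 1.3484/1.4408098 = 0.93586c.
That velocity, transformed to the rest frame of observer O: (0.93586+0.911)/(1+0.93586·0.911) = 1.84686/1.85256846 = 0.99692c.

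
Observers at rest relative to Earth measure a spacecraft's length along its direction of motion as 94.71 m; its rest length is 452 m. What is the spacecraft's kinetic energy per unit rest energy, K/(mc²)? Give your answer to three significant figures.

3.77

Length contraction gives γ = L₀/L = 452/94.71 = 4.77246.
K/(mc²) = γ − 1 = 4.77246 − 1 = 3.77.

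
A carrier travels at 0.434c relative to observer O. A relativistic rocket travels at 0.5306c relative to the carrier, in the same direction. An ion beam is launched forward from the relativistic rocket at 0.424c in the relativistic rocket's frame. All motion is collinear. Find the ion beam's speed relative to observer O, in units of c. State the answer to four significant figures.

0.9066c

First combine the ion beam and relativistic rocket (S''→S'): u₁ = (0.424 + 0.5306)/(1 + 0.424×0.5306) = 0.9546/1.2249744 = 0.77928.
Then combine with the carrier (S'→S): u = (0.77928 + 0.434)/(1 + 0.77928×0.434) = 1.21328/1.33820752 = 0.90665.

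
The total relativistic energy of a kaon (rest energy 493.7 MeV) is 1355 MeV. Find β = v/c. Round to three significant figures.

γ = E/(mc²) = 1355/493.7 = 2.7446.
β = √(1 − 1/γ²) = √(1 − 0.132752) = √0.867248 = 0.931.

0.931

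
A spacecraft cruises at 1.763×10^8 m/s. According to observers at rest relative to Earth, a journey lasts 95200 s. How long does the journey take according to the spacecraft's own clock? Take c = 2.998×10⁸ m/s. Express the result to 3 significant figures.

β = v/c = (1.763×10^8 m/s)/(2.998×10⁸ m/s) = 0.588059.
γ = 1/√(1 − β²) = 1/√(1 − 0.3458134) = 1/√0.6541866 = 1/0.808818 = 1.2364.
The spacecraft's clock runs slow as seen from Earth, so Δτ = Δt/γ = 95200/1.2364 = 77000 s.

77000 s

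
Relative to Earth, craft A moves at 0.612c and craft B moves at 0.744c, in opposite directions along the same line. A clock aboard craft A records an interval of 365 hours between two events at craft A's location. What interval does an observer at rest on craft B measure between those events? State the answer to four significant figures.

Transform craft A's velocity into craft B's frame: (0.612 + 0.744)/(1 + 0.612·0.744) = 1.356/1.455328, so the relative speed is 0.93175c.
At |u| = 0.93175c, γ = (1 − 0.868158)^(−1/2) = 2.7541.
Craft A's interval is proper; time dilation gives Δt_B = γΔτ = 2.7541 × 365 hours = 1005 hours.

1005 hours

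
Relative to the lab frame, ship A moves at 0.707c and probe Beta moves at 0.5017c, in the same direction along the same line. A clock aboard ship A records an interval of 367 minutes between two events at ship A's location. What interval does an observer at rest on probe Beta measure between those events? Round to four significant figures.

387.1 minutes

The velocity of ship A relative to probe Beta is (0.707 − 0.5017)c / (1 − 0.707×0.5017) = 0.31815c; relative speed 0.31815c.
At |u| = 0.31815c, γ = (1 − 0.101219)^(−1/2) = 1.0548.
The clock on ship A records proper time, so probe Beta measures Δt = γΔτ = 1.0548 × 367 = 387.1 minutes.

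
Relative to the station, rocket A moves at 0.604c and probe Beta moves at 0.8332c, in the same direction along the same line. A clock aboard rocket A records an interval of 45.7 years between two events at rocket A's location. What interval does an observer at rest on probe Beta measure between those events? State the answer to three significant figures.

The velocity of rocket A relative to probe Beta is (0.604 − 0.8332)c / (1 − 0.604×0.8332) = −0.4614c; relative speed 0.4614c.
γ for this relative speed: γ = 1/√(1 − 0.21289) = 1.1272.
The clock on rocket A records proper time, so probe Beta measures Δt = γΔτ = 1.1272 × 45.7 = 51.5 years.

51.5 years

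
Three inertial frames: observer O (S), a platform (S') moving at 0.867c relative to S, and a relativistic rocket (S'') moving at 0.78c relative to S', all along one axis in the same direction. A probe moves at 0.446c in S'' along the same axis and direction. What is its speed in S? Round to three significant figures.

0.993c

Apply u = (u'+v)/(1+u'v) twice. Probe in the platform frame: (0.446+0.78)/(1+0.446·0.78) = 1.226/1.34788 = 0.90958c.
That velocity, transformed to the rest frame of observer O: (0.90958+0.867)/(1+0.90958·0.867) = 1.77658/1.78860586 = 0.99328c.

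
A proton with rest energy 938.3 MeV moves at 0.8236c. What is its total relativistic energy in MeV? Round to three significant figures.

Lorentz factor: γ = (1 − 0.67831696)^(−1/2) = 1.7631.
Total energy: E = γmc² = 1.7631 × 938.3 MeV = 1650 MeV.

1650 MeV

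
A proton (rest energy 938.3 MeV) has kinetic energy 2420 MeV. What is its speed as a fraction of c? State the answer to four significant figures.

0.9602c

γ = 1 + K/(mc²) = 1 + 2420/938.3 = 3.5791.
β = √(1 − 1/γ²) = √(1 − 0.0780643) = √0.9219357 = 0.9602.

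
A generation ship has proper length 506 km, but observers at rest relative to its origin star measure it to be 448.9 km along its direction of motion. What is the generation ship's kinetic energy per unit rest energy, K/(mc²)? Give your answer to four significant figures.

γ = L₀/L = 506/448.9 = 1.1272.
Since K = (γ−1)mc², K/(mc²) = 1.1272 − 1 = 0.1272.

0.1272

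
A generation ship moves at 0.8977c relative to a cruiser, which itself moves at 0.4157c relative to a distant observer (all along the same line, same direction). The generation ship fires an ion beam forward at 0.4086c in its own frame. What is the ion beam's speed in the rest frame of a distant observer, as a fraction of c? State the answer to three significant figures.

Compose velocities in two stages. Stage 1 (into S'): u₁ = (0.4086+0.8977)/(1+0.4086×0.8977) = 0.95574.
Stage 2 (into S): u = (0.95574+0.4157)/(1+0.95574×0.4157) = 0.98149, so the speed is 0.981c.

0.981c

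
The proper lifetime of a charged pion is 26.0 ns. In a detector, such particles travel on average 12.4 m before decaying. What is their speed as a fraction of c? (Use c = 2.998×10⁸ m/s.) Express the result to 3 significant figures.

0.847c

Let x = d/(cτ) = 12.40 m / (2.998×10⁸ m/s × 2.600×10^-8 s) = 1.5908. Since d = βγcτ, x = βγ = β/√(1−β²).
Solving: β² = x²/(1+x²) = 2.53064/3.53064 = 0.716765, so β = 0.847.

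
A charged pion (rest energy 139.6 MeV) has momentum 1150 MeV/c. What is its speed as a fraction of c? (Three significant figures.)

0.993c

pc/(mc²) = 1150/139.6 = 8.2378 = βγ = β/√(1−β²).
So β² = x²/(1 + x²) with x = 8.2378: x² = 67.8613, β² = 67.8613/68.8613 = 0.985478, β = 0.993.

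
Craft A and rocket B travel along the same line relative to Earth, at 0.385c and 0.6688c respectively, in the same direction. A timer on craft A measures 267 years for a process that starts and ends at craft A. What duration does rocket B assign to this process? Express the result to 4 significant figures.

Speed of craft A in rocket B's frame: u = (v_A − v_B)/(1 − v_A v_B/c²) = (0.385 − 0.6688)/(1 − 0.385×0.6688) = −0.2838/0.742512 = −0.38222; |u| = 0.38222c.
γ for this relative speed: γ = 1/√(1 − 0.146092) = 1.0822.
Craft A's interval is proper; time dilation gives Δt_B = γΔτ = 1.0822 × 267 years = 288.9 years.

288.9 years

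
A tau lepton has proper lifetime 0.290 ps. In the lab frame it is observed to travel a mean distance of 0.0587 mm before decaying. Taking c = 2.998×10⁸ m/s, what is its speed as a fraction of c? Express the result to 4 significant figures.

0.5596c

d = βγcτ ⇒ βγ = d/(cτ) = 5.870×10^-5 m / (8.6942×10^-5 m) = 0.67516.
β = (βγ)/√(1+(βγ)²) = 0.67516/√1.455841 = 0.5596.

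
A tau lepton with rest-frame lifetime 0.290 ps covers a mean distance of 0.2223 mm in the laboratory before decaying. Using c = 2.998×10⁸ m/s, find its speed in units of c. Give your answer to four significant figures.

0.9313c

Let x = d/(cτ) = 2.223×10^-4 m / (2.998×10⁸ m/s × 2.900×10^-13 s) = 2.5569. Since d = βγcτ, x = βγ = β/√(1−β²).
Solving: β² = x²/(1+x²) = 6.53774/7.53774 = 0.867334, so β = 0.9313.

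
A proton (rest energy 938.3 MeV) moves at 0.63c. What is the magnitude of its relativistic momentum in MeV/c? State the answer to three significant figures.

Lorentz factor: γ = (1 − 0.3969)^(−1/2) = 1.2877.
Momentum: p = γβ·mc = 1.2877 × 0.63 × 938.3 MeV/c = 761 MeV/c.

761 MeV/c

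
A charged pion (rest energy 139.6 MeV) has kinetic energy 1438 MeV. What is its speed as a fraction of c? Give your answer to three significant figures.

0.996c

K = (γ−1)mc², so γ = 1 + 1438/139.6 = 11.301.
Then v/c = √(1 − γ⁻²) = √(1 − 0.00783008) = √0.99216992 = 0.996.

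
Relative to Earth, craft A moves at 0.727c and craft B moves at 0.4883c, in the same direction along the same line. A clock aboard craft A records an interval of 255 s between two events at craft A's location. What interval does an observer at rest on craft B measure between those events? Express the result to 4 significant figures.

The velocity of craft A relative to craft B is (0.727 − 0.4883)c / (1 − 0.727×0.4883) = 0.37007c; relative speed 0.37007c.
γ for this relative speed: γ = 1/√(1 − 0.136952) = 1.0764.
The clock on craft A records proper time, so craft B measures Δt = γΔτ = 1.0764 × 255 = 274.5 s.

274.5 s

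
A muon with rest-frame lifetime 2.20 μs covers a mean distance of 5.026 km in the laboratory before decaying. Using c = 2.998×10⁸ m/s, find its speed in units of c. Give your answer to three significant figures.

0.991c

Let x = d/(cτ) = 5026 m / (2.998×10⁸ m/s × 2.200×10^-6 s) = 7.6202. Since d = βγcτ, x = βγ = β/√(1−β²).
Solving: β² = x²/(1+x²) = 58.0674/59.0674 = 0.98307, so β = 0.991.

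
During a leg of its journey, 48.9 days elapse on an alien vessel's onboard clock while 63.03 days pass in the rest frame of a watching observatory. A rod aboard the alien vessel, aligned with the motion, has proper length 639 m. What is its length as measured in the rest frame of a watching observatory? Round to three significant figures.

496 m

The time-dilation ratio gives γ = 63.03/48.9 = 1.28896.
L = L₀/γ = 639/1.28896 = 496 m.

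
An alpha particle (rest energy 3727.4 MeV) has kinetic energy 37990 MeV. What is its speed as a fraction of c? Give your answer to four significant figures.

γ = 1 + K/(mc²) = 1 + 37990/3727.4 = 11.192.
β = √(1 − 1/γ²) = √(1 − 0.00798334) = √0.99201666 = 0.9960.

0.9960c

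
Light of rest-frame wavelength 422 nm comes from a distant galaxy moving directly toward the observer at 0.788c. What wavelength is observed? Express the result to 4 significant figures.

Relativistic Doppler for wavelength: λ_obs = λ_src · √((1−β)/(1+β)).
With β = 0.788: factor = √(0.212/1.788) = 0.34434.
λ_obs = 422 × 0.34434 = 145.3 nm.

145.3 nm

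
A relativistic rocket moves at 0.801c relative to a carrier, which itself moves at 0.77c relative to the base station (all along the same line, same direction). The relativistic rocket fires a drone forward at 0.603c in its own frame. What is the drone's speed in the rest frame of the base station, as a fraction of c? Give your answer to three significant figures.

First combine the drone and relativistic rocket (S''→S'): u₁ = (0.603 + 0.801)/(1 + 0.603×0.801) = 1.404/1.483003 = 0.94673.
Then combine with the carrier (S'→S): u = (0.94673 + 0.77)/(1 + 0.94673×0.77) = 1.71673/1.7289821 = 0.99291.

0.993c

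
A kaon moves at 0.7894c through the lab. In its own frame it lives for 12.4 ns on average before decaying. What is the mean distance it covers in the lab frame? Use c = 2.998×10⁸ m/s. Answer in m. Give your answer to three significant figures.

With β = 0.7894, γ = 1/√(1 − 0.7894²) = 1/√0.37684764 = 1.629.
Lab-frame lifetime: Δt = γτ = 1.629 × 12.4 ns = 20.2 ns.
Distance: d = vΔt = 0.7894 × 2.998×10⁸ m/s × 2.0200×10^-8 s = 4.78 m.

4.78 m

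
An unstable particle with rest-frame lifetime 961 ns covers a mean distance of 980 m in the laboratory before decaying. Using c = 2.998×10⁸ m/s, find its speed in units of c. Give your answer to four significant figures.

0.9594c

Let x = d/(cτ) = 980.0 m / (2.998×10⁸ m/s × 9.610×10^-7 s) = 3.4015. Since d = βγcτ, x = βγ = β/√(1−β²).
Solving: β² = x²/(1+x²) = 11.5702/12.5702 = 0.920447, so β = 0.9594.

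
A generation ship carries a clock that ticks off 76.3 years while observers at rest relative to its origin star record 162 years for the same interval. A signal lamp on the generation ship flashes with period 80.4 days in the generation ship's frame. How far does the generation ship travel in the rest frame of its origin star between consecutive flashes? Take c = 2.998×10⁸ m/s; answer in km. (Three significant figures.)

3.90×10^12 km

γ = Δt/Δτ = 162/76.3 = 2.1232.
β = √(1 − 1/γ²) = 0.88214. Lab-frame period = γτ = 2.1232×80.4 days = 170.71 days. Distance = βc × γτ = 0.88214 × 2.998×10⁸ m/s × 14749344 s = 3.9007×10^15 m = 3.90×10^12 km.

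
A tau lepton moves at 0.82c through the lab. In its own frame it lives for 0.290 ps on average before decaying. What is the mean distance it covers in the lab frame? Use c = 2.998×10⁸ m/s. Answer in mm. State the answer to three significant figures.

Lorentz factor: γ = (1 − 0.6724)^(−1/2) = 1.7471.
Lab-frame lifetime: Δt = γτ = 1.7471 × 0.290 ps = 0.50666 ps.
Distance: d = vΔt = 0.82 × 2.998×10⁸ m/s × 5.0666×10^-13 s = 1.25×10^-4 m = 0.125 mm.

0.125 mm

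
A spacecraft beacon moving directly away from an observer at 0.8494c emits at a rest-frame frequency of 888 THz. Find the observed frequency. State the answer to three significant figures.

Relativistic Doppler (source moving away): f_obs = f_src · √((1−β)/(1+β)).
With β = 0.8494: factor = √(0.1506/1.8494) = 0.28536.
f_obs = 888 × 0.28536 = 253 THz.

253 THz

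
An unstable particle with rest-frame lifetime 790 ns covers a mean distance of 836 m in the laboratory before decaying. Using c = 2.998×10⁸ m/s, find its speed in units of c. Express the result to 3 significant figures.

0.962c

Lab distance = (lab lifetime)·v = γτ·βc, so βγ = d/(cτ) = 836.0/(2.998×10⁸ × 7.900×10^-7) = 3.5298.
With βγ = 3.5298: γ² = 1 + (βγ)² = 13.4595, and β = (βγ)/γ = 3.5298/3.66872 = 0.962.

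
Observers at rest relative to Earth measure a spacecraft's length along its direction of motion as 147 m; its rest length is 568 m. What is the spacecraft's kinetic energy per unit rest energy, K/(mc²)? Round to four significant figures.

From L = L₀/γ: γ = 568/147 = 3.86395.
K/(mc²) = γ − 1 = 3.86395 − 1 = 2.864.

2.864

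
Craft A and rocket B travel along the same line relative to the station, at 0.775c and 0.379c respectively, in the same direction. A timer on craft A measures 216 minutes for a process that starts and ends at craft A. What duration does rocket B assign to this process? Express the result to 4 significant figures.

Speed of craft A in rocket B's frame: u = (v_A − v_B)/(1 − v_A v_B/c²) = (0.775 − 0.379)/(1 − 0.775×0.379) = 0.396/0.706275 = 0.56069; |u| = 0.56069c.
At |u| = 0.56069c, γ = (1 − 0.314373)^(−1/2) = 1.2077.
Craft A's interval is proper; time dilation gives Δt_B = γΔτ = 1.2077 × 216 minutes = 260.9 minutes.

260.9 minutes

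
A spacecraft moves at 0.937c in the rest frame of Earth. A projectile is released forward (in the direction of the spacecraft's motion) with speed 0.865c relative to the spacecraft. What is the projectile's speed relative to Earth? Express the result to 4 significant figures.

In units of c, u = (u' + v)/(1 + u'v) with u' = 0.865 and v = 0.937.
Numerator: 0.865 + 0.937 = 1.802. Denominator: 1 + (0.865)(0.937) = 1.810505.
u = 1.802/1.810505 = 0.9953, so the speed is 0.9953c.

0.9953c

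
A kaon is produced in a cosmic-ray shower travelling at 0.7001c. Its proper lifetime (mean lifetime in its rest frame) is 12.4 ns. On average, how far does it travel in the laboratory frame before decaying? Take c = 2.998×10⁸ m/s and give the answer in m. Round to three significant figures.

3.64 m

With β = 0.7001, γ = 1/√(1 − 0.7001²) = 1/√0.50985999 = 1.4005.
Lab-frame lifetime: Δt = γτ = 1.4005 × 12.4 ns = 17.366 ns.
Distance: d = vΔt = 0.7001 × 2.998×10⁸ m/s × 1.7366×10^-8 s = 3.64 m.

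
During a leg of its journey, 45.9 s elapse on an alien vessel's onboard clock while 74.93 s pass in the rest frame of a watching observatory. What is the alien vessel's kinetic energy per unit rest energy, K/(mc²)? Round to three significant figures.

0.632

From Δt = γΔτ: γ = 74.93/45.9 = 1.63246.
K/(mc²) = γ − 1 = 1.63246 − 1 = 0.632.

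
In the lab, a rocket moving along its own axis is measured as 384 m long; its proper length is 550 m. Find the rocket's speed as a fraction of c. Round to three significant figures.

Length contraction gives γ = L₀/L = 550/384 = 1.4323.
β = √(1 − 1/γ²) = √0.512548 = 0.716.

0.716c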